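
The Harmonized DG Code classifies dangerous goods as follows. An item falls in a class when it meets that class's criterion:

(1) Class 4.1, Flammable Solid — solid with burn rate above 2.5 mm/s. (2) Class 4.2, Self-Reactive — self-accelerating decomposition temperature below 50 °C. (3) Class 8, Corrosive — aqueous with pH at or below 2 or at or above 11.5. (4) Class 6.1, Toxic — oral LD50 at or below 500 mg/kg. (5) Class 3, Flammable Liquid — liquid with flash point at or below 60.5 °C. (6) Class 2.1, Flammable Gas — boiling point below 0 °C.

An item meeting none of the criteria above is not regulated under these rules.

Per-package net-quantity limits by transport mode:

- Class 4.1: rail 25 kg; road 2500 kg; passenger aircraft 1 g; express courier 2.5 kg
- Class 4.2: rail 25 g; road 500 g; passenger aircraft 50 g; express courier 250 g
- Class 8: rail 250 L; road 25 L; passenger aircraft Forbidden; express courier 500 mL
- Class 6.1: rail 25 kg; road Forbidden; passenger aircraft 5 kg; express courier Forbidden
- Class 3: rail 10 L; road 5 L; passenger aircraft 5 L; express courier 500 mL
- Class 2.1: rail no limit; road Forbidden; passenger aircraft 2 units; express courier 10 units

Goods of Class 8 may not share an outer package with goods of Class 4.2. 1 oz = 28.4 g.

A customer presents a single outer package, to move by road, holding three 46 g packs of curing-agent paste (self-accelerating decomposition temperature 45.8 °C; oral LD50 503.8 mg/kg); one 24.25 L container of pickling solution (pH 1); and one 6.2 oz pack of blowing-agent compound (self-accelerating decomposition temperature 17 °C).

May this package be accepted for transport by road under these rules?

Curing-agent paste: self-accelerating decomposition temperature 45.8 °C < 50 °C → Class 4.2 (Self-Reactive).
The pickling solution has pH 1, which is ≤ 2, so it is Class 8 (Corrosive).
With self-accelerating decomposition temperature 17 °C (< 50 °C), the blowing-agent compound falls in Class 4.2.
Class 8 quantity: 24.25 L.
That is within the Class 8 road limit of 25 L.
Class 4.2 net quantity: (three 46 g packs = 138 g) + (one 6.2 oz pack = 176.08 g) = 314.08 g.
That is within the Class 4.2 road limit of 500 g.
Class 8 and Class 4.2 may not share an outer package.

No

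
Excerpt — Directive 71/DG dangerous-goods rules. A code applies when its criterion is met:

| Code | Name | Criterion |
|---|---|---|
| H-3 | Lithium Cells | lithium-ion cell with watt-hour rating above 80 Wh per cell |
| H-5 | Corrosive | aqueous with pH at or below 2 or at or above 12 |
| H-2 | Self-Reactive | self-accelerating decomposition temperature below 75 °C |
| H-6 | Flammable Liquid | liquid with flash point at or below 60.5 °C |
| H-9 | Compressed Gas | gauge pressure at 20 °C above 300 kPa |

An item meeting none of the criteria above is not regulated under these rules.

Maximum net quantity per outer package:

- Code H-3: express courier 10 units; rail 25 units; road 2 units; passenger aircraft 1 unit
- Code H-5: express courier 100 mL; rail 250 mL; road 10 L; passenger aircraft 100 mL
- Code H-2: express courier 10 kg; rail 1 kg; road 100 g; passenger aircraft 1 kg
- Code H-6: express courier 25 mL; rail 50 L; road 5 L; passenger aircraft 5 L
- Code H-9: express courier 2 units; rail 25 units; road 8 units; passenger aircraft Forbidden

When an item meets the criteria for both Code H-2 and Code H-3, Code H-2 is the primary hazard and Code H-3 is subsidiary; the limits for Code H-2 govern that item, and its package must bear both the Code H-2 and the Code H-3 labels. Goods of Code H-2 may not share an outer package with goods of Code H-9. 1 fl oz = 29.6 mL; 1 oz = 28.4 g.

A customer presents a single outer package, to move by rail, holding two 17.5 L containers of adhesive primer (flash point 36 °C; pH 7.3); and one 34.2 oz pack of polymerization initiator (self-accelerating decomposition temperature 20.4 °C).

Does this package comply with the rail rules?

Flash point 36 °C meets the Code H-6 criterion (Flammable Liquid), so the adhesive primer is Code H-6.
The polymerization initiator has self-accelerating decomposition temperature 20.4 °C, which is < 75 °C, so it is Code H-2 (Self-Reactive).
Code H-2 quantity: one 34.2 oz pack = 971.28 g.
That is within the Code H-2 rail limit of 1 kg.
Code H-6 quantity: two 17.5 L containers = 35 L.
35 L ≤ 50 L (rail limit, Code H-6) — within limit.
The segregation rule (Code H-2 with Code H-9) does not apply to Code H-2 with Code H-6.
Every hazard code is within its rail limit and no segregation rule is violated.

Yes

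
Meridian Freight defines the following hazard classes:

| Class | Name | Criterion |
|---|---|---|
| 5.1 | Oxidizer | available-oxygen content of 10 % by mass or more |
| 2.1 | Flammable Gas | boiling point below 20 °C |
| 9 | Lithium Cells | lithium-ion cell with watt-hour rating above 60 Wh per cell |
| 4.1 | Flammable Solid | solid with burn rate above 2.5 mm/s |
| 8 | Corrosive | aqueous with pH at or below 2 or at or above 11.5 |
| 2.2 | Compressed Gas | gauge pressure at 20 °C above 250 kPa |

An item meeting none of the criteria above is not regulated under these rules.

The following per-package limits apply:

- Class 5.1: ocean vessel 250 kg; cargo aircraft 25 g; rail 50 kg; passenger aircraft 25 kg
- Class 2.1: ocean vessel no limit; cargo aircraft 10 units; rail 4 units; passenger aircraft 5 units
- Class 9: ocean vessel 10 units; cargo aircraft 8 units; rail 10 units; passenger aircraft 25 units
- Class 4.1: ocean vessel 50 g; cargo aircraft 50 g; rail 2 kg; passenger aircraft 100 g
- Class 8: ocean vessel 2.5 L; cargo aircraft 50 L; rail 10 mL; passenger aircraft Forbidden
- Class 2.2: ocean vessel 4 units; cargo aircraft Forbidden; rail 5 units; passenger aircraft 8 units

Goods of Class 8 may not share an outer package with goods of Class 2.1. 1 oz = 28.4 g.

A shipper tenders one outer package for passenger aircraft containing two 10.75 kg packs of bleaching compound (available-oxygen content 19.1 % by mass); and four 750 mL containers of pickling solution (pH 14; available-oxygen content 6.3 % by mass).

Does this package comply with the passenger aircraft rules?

With available-oxygen content 19.1 % by mass (≥ 10 % by mass), the bleaching compound falls in Class 5.1.
The pickling solution has pH 14, which is ≥ 11.5, so it is Class 8 (Corrosive).
Class 5.1 quantity: two 10.75 kg packs = 21.5 kg.
21.5 kg ≤ 25 kg (passenger aircraft limit, Class 5.1) — within limit.
Class 8 quantity: four 750 mL containers = 3 L.
By passenger aircraft, Class 8 is Forbidden regardless of quantity.
The segregation rule (Class 8 with Class 2.1) does not apply to Class 5.1 with Class 8.

No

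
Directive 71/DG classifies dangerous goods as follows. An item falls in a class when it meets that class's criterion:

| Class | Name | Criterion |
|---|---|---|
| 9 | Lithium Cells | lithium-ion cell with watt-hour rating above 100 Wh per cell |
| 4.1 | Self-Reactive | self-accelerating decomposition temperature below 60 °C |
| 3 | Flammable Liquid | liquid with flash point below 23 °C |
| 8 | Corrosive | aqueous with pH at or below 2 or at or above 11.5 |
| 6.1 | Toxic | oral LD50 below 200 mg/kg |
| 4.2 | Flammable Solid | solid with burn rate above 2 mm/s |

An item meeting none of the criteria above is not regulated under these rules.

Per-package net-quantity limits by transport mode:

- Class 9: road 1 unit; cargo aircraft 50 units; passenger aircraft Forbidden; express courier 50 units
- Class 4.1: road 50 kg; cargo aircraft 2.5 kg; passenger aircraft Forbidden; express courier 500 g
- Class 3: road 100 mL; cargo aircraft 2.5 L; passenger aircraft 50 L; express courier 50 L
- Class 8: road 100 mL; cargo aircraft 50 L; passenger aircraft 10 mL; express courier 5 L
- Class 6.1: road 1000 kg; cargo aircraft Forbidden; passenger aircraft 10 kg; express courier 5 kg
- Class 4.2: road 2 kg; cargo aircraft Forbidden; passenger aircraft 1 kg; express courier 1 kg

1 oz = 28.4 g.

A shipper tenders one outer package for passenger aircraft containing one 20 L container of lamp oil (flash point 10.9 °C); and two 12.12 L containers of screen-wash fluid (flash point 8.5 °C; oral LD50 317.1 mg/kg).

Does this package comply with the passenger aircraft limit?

Yes

Lamp oil: flash point 10.9 °C < 23 °C → Class 3 (Flammable Liquid).
Flash point 8.5 °C meets the Class 3 criterion (Flammable Liquid), so the screen-wash fluid is Class 3.
Total Class 3: 20 L + (two 12.12 L containers = 24.24 L) = 44.24 L.
44.24 L is within the passenger aircraft limit of 50 L for Class 3.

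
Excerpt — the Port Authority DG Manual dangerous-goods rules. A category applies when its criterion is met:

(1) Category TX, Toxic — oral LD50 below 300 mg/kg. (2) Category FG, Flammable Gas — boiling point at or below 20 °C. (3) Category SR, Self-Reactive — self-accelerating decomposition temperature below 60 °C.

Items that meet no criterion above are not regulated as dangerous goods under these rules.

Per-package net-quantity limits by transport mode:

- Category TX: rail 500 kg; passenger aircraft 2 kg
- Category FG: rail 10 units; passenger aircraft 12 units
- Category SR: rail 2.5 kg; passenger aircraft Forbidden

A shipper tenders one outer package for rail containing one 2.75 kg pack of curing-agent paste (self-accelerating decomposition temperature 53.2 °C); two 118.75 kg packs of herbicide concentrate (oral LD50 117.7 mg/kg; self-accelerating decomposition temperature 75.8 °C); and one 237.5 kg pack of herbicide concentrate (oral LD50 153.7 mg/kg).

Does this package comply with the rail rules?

Self-accelerating decomposition temperature 53.2 °C meets the Category SR criterion (Self-Reactive), so the curing-agent paste is Category SR.
The herbicide concentrate has oral LD50 117.7 mg/kg, which is < 300 mg/kg, so it is Category TX (Toxic).
Herbicide concentrate: oral LD50 153.7 mg/kg < 300 mg/kg → Category TX (Toxic).
Total Category TX: (two 118.75 kg packs = 237.5 kg) + 237.5 kg = 475 kg.
That is within the Category TX rail limit of 500 kg.
Category SR quantity: 2.75 kg.
2.75 kg > 2.5 kg (rail limit, Category SR) — over the limit.

No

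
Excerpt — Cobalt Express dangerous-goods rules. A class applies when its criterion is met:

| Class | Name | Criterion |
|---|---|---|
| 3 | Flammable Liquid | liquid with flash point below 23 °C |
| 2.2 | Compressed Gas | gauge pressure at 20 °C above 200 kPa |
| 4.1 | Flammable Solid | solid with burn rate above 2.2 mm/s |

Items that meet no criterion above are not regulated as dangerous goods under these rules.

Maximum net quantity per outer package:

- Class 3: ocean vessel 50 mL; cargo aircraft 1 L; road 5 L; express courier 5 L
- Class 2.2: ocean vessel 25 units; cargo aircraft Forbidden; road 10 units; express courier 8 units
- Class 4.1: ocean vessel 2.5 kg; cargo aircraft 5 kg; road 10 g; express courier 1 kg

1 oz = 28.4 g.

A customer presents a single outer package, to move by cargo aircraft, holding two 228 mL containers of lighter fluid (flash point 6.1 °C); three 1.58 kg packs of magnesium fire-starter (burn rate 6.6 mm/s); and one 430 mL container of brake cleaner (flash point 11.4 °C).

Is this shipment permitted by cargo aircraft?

With flash point 6.1 °C (< 23 °C), the lighter fluid falls in Class 3.
Magnesium fire-starter: burn rate 6.6 mm/s > 2.2 mm/s → Class 4.1 (Flammable Solid).
Flash point 11.4 °C meets the Class 3 criterion (Flammable Liquid), so the brake cleaner is Class 3.
Class 3 net quantity: (two 228 mL containers = 456 mL) + 430 mL = 886 mL.
886 mL is within the cargo aircraft limit of 1 L for Class 3.
Class 4.1 quantity: three 1.58 kg packs = 4.74 kg.
4.74 kg is within the cargo aircraft limit of 5 kg for Class 4.1.
Every hazard class is within its cargo aircraft limit and no segregation rule is violated.

Yes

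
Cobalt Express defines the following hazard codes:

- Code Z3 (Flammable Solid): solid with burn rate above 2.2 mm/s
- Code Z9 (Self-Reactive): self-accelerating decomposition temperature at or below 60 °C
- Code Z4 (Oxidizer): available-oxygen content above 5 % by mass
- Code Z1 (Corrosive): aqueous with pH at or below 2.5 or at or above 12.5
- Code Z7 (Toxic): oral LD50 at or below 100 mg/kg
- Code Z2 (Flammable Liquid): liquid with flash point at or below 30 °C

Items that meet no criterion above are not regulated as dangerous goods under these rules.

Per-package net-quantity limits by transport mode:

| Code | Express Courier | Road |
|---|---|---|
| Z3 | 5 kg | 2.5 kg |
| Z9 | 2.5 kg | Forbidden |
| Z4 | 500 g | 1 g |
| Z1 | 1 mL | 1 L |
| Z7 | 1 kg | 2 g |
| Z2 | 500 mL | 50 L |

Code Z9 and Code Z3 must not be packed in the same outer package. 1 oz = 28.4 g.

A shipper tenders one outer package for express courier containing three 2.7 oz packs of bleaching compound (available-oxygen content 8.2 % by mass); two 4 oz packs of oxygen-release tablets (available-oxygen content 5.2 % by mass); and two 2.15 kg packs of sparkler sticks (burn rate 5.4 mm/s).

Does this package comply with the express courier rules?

Yes

The bleaching compound has available-oxygen content 8.2 % by mass, which is > 5 % by mass, so it is Code Z4 (Oxidizer).
Oxygen-release tablets: available-oxygen content 5.2 % by mass > 5 % by mass → Code Z4 (Oxidizer).
Sparkler sticks: burn rate 5.4 mm/s > 2.2 mm/s → Code Z3 (Flammable Solid).
Total Code Z4: (three 2.7 oz packs = 230.04 g) + (two 4 oz packs = 227.2 g) = 457.24 g.
457.24 g is within the express courier limit of 500 g for Code Z4.
Code Z3 quantity: two 2.15 kg packs = 4.3 kg.
4.3 kg ≤ 5 kg (express courier limit, Code Z3) — within limit.
The segregation rule (Code Z9 with Code Z3) does not apply to Code Z4 with Code Z3.
Every hazard code is within its express courier limit and no segregation rule is violated.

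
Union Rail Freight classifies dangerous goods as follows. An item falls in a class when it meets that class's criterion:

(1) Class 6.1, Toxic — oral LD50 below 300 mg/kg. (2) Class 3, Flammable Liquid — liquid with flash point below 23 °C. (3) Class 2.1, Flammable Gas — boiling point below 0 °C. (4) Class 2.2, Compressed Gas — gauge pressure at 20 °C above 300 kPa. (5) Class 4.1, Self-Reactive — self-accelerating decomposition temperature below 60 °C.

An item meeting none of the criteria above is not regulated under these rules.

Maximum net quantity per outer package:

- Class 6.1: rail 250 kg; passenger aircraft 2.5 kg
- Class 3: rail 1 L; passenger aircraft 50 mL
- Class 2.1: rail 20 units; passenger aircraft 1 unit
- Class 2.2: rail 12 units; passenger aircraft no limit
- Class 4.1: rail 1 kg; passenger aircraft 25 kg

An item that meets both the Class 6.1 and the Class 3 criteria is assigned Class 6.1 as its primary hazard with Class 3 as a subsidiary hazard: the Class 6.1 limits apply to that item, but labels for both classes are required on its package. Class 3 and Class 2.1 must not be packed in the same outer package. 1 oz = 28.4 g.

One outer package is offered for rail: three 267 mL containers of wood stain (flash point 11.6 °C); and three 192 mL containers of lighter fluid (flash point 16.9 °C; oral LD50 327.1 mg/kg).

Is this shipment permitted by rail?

No

Flash point 11.6 °C meets the Class 3 criterion (Flammable Liquid), so the wood stain is Class 3.
Flash point 16.9 °C meets the Class 3 criterion (Flammable Liquid), so the lighter fluid is Class 3.
Class 3 net quantity: (three 267 mL containers = 801 mL) + (three 192 mL containers = 576 mL) = 1.377 L.
That exceeds the Class 3 rail limit of 1 L.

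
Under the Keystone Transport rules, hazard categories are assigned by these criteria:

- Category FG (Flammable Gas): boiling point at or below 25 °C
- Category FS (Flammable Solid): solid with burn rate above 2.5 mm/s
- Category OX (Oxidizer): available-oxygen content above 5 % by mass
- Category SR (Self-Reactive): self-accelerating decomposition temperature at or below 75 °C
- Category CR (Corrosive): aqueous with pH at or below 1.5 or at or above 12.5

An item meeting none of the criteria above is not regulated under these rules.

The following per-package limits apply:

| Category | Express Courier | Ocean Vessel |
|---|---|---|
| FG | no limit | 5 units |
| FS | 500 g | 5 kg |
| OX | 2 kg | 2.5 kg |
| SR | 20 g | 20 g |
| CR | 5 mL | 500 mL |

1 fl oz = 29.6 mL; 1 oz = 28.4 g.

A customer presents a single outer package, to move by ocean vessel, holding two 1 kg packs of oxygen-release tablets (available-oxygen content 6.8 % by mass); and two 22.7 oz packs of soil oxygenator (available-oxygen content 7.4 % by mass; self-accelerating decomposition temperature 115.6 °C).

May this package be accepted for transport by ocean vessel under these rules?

No

The oxygen-release tablets have available-oxygen content 6.8 % by mass, which is > 5 % by mass, so they are Category OX (Oxidizer).
With available-oxygen content 7.4 % by mass (> 5 % by mass), the soil oxygenator falls in Category OX.
Total Category OX: (two 1 kg packs = 2 kg) + (two 22.7 oz packs = 1289.36 g) = 3289.36 g.
That exceeds the Category OX ocean vessel limit of 2.5 kg.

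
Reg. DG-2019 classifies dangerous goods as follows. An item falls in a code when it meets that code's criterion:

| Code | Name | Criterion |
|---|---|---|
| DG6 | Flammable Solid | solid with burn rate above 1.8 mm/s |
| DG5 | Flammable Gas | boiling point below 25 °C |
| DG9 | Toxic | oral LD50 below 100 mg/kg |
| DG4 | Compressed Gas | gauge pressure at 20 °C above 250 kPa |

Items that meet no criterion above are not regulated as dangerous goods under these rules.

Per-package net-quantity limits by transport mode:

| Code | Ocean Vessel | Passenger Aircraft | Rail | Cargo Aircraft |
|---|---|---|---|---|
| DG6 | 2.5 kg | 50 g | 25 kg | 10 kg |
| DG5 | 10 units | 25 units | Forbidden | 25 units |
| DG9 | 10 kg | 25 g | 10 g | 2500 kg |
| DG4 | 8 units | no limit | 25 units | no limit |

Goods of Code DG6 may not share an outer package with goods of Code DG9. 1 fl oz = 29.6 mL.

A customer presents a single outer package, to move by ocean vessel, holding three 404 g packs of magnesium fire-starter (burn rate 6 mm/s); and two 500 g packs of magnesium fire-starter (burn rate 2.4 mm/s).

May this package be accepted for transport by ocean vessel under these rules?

The magnesium fire-starter has burn rate 6 mm/s, which is > 1.8 mm/s, so it is Code DG6 (Flammable Solid).
The magnesium fire-starter has burn rate 2.4 mm/s, which is > 1.8 mm/s, so it is Code DG6 (Flammable Solid).
Total Code DG6: (three 404 g packs = 1.212 kg) + (two 500 g packs = 1 kg) = 2.212 kg.
2.212 kg is within the ocean vessel limit of 2.5 kg for Code DG6.

Yes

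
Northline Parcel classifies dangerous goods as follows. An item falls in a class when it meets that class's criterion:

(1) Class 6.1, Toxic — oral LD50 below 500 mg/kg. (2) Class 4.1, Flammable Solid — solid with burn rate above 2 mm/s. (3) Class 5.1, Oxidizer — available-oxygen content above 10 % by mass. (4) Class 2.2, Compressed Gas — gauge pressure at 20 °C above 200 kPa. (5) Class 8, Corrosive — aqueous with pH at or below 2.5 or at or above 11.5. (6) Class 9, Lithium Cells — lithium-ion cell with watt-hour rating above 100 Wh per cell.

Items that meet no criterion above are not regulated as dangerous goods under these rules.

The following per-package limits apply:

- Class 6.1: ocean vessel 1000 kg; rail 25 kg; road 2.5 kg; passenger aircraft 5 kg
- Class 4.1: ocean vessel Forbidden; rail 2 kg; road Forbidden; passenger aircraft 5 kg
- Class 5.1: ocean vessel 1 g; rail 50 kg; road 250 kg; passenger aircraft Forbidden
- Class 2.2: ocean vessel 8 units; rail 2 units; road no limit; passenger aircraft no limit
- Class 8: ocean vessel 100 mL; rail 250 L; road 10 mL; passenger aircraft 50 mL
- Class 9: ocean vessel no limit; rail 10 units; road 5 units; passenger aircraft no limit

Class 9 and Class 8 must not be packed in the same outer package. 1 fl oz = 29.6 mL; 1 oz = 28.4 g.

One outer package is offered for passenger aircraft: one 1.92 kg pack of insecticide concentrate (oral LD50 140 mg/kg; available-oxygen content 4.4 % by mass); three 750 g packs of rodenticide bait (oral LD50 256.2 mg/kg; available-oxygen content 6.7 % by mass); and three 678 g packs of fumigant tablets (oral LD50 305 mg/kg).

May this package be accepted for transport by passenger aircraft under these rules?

Insecticide concentrate: oral LD50 140 mg/kg < 500 mg/kg → Class 6.1 (Toxic).
With oral LD50 256.2 mg/kg (< 500 mg/kg), the rodenticide bait falls in Class 6.1.
The fumigant tablets have oral LD50 305 mg/kg, which is < 500 mg/kg, so they are Class 6.1 (Toxic).
Class 6.1 net quantity: 1.92 kg + (three 750 g packs = 2.25 kg) + (three 678 g packs = 2.034 kg) = 6.204 kg.
That exceeds the Class 6.1 passenger aircraft limit of 5 kg.

No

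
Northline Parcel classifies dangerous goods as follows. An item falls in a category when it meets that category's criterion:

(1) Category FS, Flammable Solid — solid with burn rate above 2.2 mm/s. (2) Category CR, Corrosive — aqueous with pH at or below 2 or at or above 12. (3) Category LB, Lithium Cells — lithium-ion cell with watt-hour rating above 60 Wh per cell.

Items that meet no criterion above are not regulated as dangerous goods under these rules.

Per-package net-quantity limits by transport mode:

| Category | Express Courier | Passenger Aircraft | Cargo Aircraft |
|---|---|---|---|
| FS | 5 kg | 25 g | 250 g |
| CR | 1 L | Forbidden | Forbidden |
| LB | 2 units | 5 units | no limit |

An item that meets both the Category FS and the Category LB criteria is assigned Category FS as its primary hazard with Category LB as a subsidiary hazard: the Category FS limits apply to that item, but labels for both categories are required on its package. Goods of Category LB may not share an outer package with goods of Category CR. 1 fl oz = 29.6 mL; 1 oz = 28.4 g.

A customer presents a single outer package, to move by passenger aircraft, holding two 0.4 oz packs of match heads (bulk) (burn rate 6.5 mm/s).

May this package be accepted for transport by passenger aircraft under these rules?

With burn rate 6.5 mm/s (> 2.2 mm/s), the match heads (bulk) fall in Category FS.
Category FS quantity: two 0.4 oz packs = 22.72 g.
22.72 g ≤ 25 g (passenger aircraft limit, Category FS) — within limit.

Yes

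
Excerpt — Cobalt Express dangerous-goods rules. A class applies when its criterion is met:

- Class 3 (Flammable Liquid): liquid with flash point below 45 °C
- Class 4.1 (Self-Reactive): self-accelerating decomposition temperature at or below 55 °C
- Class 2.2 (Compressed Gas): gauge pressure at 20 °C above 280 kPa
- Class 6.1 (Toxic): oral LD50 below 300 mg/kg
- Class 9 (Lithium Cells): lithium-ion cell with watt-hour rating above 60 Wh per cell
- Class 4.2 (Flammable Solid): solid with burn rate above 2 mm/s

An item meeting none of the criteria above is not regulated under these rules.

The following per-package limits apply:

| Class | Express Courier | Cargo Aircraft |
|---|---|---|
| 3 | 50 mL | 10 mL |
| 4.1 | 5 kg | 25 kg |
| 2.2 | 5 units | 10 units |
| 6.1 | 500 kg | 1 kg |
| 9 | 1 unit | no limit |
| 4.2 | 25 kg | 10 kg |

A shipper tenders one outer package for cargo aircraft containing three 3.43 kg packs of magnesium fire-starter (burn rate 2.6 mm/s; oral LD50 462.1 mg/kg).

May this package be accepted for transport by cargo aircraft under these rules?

Magnesium fire-starter: burn rate 2.6 mm/s > 2 mm/s → Class 4.2 (Flammable Solid).
Class 4.2 quantity: three 3.43 kg packs = 10.29 kg.
10.29 kg exceeds the cargo aircraft limit of 10 kg for Class 4.2.

No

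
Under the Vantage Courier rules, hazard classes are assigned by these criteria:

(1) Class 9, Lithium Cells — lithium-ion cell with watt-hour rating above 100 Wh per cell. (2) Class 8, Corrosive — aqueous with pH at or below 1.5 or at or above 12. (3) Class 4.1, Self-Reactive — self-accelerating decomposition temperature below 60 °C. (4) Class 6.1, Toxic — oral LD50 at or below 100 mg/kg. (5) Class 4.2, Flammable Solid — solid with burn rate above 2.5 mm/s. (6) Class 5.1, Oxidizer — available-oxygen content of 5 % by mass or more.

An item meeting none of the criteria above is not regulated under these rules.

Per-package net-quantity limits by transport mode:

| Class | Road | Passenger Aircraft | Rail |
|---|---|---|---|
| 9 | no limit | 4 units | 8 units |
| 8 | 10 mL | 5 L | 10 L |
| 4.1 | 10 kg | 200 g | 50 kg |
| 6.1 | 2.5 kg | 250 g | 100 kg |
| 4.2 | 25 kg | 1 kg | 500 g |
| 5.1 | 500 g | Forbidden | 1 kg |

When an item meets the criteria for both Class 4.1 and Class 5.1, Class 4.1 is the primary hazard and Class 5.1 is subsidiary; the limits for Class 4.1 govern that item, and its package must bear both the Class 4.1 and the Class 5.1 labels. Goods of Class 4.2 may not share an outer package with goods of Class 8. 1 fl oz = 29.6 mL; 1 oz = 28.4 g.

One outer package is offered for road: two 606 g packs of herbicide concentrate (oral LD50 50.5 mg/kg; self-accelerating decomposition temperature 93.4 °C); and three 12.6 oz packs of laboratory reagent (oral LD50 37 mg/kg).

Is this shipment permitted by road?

Herbicide concentrate: oral LD50 50.5 mg/kg ≤ 100 mg/kg → Class 6.1 (Toxic).
Oral LD50 37 mg/kg meets the Class 6.1 criterion (Toxic), so the laboratory reagent is Class 6.1.
Total Class 6.1: (two 606 g packs = 1.212 kg) + (three 12.6 oz packs = 1073.52 g) = 2285.52 g.
2285.52 g ≤ 2.5 kg (road limit, Class 6.1) — within limit.

Yes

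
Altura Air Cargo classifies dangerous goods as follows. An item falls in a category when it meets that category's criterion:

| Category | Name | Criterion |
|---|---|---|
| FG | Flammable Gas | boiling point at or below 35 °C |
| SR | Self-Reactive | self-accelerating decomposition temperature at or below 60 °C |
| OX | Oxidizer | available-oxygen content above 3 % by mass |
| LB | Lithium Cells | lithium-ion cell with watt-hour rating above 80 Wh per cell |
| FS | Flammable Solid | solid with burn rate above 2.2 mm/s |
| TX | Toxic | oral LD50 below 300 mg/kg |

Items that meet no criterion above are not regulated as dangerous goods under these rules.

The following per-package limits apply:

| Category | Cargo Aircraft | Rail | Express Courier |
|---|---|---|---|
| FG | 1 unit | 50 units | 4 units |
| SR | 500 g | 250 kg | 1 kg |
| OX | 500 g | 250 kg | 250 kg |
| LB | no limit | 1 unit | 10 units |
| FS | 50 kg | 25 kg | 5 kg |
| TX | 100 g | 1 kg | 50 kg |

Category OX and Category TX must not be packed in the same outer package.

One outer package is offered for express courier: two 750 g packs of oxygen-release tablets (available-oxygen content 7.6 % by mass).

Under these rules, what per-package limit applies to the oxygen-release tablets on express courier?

The oxygen-release tablets have available-oxygen content 7.6 % by mass, which is > 3 % by mass, so they are Category OX (Oxidizer).
The express courier limit for Category OX is 250 kg.

250 kg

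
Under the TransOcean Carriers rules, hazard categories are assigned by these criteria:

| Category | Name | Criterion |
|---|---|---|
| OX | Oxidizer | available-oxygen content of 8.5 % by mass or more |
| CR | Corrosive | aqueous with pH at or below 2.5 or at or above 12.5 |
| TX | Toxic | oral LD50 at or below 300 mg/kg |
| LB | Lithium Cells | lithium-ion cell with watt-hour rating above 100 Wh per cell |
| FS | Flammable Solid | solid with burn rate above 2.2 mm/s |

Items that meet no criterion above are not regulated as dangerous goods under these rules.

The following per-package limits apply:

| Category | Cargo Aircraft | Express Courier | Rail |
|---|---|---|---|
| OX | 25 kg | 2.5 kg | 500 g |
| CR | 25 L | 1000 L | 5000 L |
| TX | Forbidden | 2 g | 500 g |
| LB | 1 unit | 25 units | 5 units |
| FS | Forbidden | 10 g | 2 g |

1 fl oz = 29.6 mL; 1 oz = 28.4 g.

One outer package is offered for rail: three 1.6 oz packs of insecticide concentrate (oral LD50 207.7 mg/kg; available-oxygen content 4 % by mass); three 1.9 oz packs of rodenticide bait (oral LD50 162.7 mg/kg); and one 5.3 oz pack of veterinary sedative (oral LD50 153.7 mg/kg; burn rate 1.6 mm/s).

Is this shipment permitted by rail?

With oral LD50 207.7 mg/kg (≤ 300 mg/kg), the insecticide concentrate falls in Category TX.
Rodenticide bait: oral LD50 162.7 mg/kg ≤ 300 mg/kg → Category TX (Toxic).
The veterinary sedative has oral LD50 153.7 mg/kg, which is ≤ 300 mg/kg, so it is Category TX (Toxic).
Total Category TX: (three 1.6 oz packs = 136.32 g) + (three 1.9 oz packs = 161.88 g) + (one 5.3 oz pack = 150.52 g) = 448.72 g.
That is within the Category TX rail limit of 500 g.

Yes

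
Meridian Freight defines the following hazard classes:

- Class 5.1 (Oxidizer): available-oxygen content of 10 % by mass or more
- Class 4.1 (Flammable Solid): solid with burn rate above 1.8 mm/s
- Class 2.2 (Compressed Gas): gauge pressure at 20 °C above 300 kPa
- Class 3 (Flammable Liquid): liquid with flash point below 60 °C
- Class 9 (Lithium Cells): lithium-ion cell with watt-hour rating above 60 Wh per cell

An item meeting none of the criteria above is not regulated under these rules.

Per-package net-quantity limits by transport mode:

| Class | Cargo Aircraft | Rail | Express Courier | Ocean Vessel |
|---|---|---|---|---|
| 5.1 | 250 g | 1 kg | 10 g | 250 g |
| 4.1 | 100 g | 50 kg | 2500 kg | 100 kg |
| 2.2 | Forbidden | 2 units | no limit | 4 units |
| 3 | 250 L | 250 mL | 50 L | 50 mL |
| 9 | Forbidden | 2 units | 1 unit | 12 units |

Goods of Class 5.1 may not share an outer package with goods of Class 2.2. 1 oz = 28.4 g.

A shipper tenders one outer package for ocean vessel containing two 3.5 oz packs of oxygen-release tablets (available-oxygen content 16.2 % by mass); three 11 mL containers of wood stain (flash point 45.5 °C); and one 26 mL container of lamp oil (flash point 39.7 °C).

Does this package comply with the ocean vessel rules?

Oxygen-release tablets: available-oxygen content 16.2 % by mass ≥ 10 % by mass → Class 5.1 (Oxidizer).
With flash point 45.5 °C (< 60 °C), the wood stain falls in Class 3.
Lamp oil: flash point 39.7 °C < 60 °C → Class 3 (Flammable Liquid).
Total Class 3: (three 11 mL containers = 33 mL) + 26 mL = 59 mL.
59 mL > 50 mL (ocean vessel limit, Class 3) — over the limit.
Class 5.1 quantity: two 3.5 oz packs = 198.8 g.
198.8 g ≤ 250 g (ocean vessel limit, Class 5.1) — within limit.
The segregation rule (Class 5.1 with Class 2.2) does not apply to Class 3 with Class 5.1.

No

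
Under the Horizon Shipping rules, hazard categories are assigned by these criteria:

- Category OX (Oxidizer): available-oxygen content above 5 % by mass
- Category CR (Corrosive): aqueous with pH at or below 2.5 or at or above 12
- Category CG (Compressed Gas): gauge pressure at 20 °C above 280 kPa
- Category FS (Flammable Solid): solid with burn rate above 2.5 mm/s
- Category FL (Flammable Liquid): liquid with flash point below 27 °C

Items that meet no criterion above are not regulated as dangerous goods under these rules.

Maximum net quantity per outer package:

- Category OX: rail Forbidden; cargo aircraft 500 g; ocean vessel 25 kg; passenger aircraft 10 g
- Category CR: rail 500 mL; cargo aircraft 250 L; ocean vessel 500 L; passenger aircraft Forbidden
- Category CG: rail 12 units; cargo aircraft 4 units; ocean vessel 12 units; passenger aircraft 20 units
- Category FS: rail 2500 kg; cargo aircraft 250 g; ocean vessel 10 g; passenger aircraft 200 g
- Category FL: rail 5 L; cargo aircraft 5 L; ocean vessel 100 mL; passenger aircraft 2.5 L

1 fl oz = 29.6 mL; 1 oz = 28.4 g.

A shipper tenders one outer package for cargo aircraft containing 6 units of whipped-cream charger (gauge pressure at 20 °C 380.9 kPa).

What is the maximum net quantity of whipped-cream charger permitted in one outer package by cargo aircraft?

4 units

The whipped-cream charger has gauge pressure at 20 °C 380.9 kPa, which is > 280 kPa, so it is Category CG (Compressed Gas).
The cargo aircraft limit for Category CG is 4 units.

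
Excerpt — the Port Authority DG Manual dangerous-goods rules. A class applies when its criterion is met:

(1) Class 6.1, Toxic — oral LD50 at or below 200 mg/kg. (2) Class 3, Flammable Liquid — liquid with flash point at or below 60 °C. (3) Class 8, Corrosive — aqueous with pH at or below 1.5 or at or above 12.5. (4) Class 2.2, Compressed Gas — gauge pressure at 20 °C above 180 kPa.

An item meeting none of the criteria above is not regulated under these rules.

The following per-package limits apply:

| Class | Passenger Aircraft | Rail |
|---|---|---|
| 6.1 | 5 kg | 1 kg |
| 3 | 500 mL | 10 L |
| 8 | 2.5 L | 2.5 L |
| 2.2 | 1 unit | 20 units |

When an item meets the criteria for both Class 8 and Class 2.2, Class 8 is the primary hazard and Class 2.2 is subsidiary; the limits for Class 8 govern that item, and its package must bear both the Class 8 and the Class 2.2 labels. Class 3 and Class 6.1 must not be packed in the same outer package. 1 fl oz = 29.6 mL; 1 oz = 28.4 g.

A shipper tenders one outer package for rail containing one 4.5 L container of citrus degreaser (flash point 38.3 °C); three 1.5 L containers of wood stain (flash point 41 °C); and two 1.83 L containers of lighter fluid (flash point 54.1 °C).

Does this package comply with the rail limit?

Flash point 38.3 °C meets the Class 3 criterion (Flammable Liquid), so the citrus degreaser is Class 3.
The wood stain has flash point 41 °C, which is ≤ 60 °C, so it is Class 3 (Flammable Liquid).
With flash point 54.1 °C (≤ 60 °C), the lighter fluid falls in Class 3.
Total Class 3: 4.5 L + (three 1.5 L containers = 4.5 L) + (two 1.83 L containers = 3.66 L) = 12.66 L.
12.66 L > 10 L (rail limit, Class 3) — over the limit.

No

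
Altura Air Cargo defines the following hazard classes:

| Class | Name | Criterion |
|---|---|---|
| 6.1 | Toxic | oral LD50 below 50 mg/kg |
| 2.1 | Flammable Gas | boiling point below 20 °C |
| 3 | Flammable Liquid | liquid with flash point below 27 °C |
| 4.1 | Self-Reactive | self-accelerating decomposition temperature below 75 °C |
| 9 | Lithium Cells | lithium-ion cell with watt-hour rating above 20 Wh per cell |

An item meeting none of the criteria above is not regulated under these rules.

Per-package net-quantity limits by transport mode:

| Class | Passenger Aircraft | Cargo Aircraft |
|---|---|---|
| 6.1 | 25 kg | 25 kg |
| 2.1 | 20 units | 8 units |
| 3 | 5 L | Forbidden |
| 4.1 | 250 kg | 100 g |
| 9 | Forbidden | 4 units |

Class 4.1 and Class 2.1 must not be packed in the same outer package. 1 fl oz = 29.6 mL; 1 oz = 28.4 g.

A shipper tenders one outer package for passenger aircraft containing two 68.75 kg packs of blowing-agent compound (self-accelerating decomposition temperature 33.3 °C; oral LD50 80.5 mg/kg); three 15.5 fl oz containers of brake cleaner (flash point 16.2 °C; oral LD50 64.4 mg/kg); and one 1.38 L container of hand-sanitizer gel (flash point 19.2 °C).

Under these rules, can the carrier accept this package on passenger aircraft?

Yes

The blowing-agent compound has self-accelerating decomposition temperature 33.3 °C, which is < 75 °C, so it is Class 4.1 (Self-Reactive).
Flash point 16.2 °C meets the Class 3 criterion (Flammable Liquid), so the brake cleaner is Class 3.
The hand-sanitizer gel has flash point 19.2 °C, which is < 27 °C, so it is Class 3 (Flammable Liquid).
Class 3 net quantity: (three 15.5 fl oz containers = 1376.4 mL) + 1.38 L = 2756.4 mL.
That is within the Class 3 passenger aircraft limit of 5 L.
Class 4.1 quantity: two 68.75 kg packs = 137.5 kg.
137.5 kg ≤ 250 kg (passenger aircraft limit, Class 4.1) — within limit.
The segregation rule (Class 4.1 with Class 2.1) does not apply to Class 3 with Class 4.1.
Every hazard class is within its passenger aircraft limit and no segregation rule is violated.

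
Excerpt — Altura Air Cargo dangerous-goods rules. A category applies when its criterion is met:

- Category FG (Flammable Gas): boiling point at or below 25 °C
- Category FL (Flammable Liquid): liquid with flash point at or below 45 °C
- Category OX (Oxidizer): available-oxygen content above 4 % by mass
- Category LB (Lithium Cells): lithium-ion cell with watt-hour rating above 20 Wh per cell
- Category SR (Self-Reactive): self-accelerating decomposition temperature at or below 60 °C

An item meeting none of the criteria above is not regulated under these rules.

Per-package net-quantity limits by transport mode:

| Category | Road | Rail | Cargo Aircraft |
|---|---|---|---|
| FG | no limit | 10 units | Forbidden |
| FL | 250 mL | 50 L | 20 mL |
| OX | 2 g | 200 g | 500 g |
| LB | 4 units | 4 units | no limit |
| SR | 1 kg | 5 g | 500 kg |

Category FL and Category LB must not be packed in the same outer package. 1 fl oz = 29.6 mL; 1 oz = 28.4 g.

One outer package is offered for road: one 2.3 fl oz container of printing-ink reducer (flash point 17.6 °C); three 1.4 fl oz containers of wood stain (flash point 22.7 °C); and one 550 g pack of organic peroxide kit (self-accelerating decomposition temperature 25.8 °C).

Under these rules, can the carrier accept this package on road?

Yes

With flash point 17.6 °C (≤ 45 °C), the printing-ink reducer falls in Category FL.
Flash point 22.7 °C meets the Category FL criterion (Flammable Liquid), so the wood stain is Category FL.
The organic peroxide kit has self-accelerating decomposition temperature 25.8 °C, which is ≤ 60 °C, so it is Category SR (Self-Reactive).
Total Category FL: (one 2.3 fl oz container = 68.08 mL) + (three 1.4 fl oz containers = 124.32 mL) = 192.4 mL.
That is within the Category FL road limit of 250 mL.
Category SR quantity: 550 g.
550 g is within the road limit of 1 kg for Category SR.
The segregation rule (Category FL with Category LB) does not apply to Category FL with Category SR.
Every hazard category is within its road limit and no segregation rule is violated.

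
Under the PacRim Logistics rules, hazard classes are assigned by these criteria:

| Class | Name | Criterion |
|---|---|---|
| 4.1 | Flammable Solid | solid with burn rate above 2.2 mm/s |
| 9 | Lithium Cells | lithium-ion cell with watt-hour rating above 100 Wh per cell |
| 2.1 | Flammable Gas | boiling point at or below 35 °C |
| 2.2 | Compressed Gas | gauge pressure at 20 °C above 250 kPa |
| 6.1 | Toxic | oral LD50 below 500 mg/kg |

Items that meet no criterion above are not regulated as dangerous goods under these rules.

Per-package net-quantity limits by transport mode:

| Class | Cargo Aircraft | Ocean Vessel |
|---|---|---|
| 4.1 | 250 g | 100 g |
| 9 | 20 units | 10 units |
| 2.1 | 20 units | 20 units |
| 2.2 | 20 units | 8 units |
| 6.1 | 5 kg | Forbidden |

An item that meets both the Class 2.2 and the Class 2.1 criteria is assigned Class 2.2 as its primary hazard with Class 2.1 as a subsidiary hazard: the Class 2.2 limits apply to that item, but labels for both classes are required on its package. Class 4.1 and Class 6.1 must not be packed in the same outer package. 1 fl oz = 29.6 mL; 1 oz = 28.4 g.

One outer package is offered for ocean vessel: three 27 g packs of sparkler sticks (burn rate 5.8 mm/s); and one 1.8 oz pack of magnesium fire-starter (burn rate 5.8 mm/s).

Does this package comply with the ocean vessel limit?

No

Burn rate 5.8 mm/s meets the Class 4.1 criterion (Flammable Solid), so the sparkler sticks are Class 4.1.
Magnesium fire-starter: burn rate 5.8 mm/s > 2.2 mm/s → Class 4.1 (Flammable Solid).
Total Class 4.1: (three 27 g packs = 81 g) + (one 1.8 oz pack = 51.12 g) = 132.12 g.
132.12 g exceeds the ocean vessel limit of 100 g for Class 4.1.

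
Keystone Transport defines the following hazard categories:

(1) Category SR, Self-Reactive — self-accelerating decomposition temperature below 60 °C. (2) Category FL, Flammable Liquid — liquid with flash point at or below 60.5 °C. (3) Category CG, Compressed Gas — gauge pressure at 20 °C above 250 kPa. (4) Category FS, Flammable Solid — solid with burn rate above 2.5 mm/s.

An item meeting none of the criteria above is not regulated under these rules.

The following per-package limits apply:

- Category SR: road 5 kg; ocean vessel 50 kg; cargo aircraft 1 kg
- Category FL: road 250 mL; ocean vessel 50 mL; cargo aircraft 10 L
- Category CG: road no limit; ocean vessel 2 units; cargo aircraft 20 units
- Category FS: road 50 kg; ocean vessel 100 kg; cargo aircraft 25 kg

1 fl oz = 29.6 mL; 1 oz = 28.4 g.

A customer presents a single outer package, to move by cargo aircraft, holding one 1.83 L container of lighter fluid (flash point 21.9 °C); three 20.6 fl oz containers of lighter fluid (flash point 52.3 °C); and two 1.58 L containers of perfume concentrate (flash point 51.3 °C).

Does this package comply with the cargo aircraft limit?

Yes

The lighter fluid has flash point 21.9 °C, which is ≤ 60.5 °C, so it is Category FL (Flammable Liquid).
Lighter fluid: flash point 52.3 °C ≤ 60.5 °C → Category FL (Flammable Liquid).
Flash point 51.3 °C meets the Category FL criterion (Flammable Liquid), so the perfume concentrate is Category FL.
Total Category FL: 1.83 L + (three 20.6 fl oz containers = 1829.28 mL) + (two 1.58 L containers = 3.16 L) = 6819.28 mL.
6819.28 mL is within the cargo aircraft limit of 10 L for Category FL.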